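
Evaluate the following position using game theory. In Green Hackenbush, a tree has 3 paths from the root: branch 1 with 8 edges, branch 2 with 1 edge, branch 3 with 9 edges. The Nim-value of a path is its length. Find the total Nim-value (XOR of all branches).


The tree has 3 branches from the ground vertex.
In Green Hackenbush, the Nim-value of a simple path of length k is k.
Branch 1: length 8, Nim-value = 8
Branch 2: length 1, Nim-value = 1
Branch 3: length 9, Nim-value = 9
Total Nim-value = XOR of all branch values:
0 XOR 8 = 8
8 XOR 1 = 9
9 XOR 9 = 0
Nim-value of the tree = 0

0


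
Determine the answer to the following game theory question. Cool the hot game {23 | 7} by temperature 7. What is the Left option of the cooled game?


Original game: {23 | 7} (a switch {a | b} with a > b).
Cooling by t (for t below the temperature (a - b)/2 = 8) taxes each move by t: {a | b} cooled by t is {a - t | b + t}.
Cooling amount: t = 7
Cooled Left option: 23 - 7 = 16
Cooled Right option: 7 + 7 = 14
Cooled game: {16 | 14}
Left option = 16

16


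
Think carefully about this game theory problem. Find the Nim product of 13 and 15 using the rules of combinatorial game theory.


Nim multiplication is bilinear over XOR: (u XOR v) * w = (u*w) XOR (v*w).
So we split each operand into its bit components and XOR the pairwise Nim products.
13 = 1 + 4 + 8 (as XOR of powers of 2).
15 = 1 + 2 + 4 + 8 (as XOR of powers of 2).
Using the standard Nim-product table on single bits:
  2*2 = 3,   2*4 = 8,   2*8 = 12,
  4*4 = 6,   4*8 = 11,  8*8 = 13,
and  1*x = x (identity), k*l = l*k (commutative).
Pairwise Nim products:
  1 * 1 = 1
  1 * 2 = 2
  1 * 4 = 4
  1 * 8 = 8
  4 * 1 = 4
  4 * 2 = 8
  4 * 4 = 6
  4 * 8 = 11
  8 * 1 = 8
  8 * 2 = 12
  8 * 4 = 11
  8 * 8 = 13
XOR them: 1 XOR 2 XOR 4 XOR 8 XOR 4 XOR 8 XOR 6 XOR 11 XOR 8 XOR 12 XOR 11 XOR 13 = 12.
Result: 13 * 15 = 12 (in Nim).

12


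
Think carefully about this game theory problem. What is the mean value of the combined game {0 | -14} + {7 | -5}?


G1 = {0 | -14}, G2 = {7 | -5}
Each is a switch {a | b} with numbers a > b; its mean value is (a + b)/2, and mean value is additive over game sums: m(G1 + G2) = m(G1) + m(G2).
Mean of G1 = (0 + (-14))/2 = -14/2 = -7
Mean of G2 = (7 + (-5))/2 = 2/2 = 1
Mean of G1 + G2 = -7 + 1 = -6

-6


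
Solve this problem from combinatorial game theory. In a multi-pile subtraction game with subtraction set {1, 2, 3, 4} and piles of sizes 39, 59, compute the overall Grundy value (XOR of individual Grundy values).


Subtraction set: {1, 2, 3, 4}
For this subtraction set, G(n) = n mod 5 (period = max + 1 = 5).
Pile 1 (size 39): G(39) = 39 mod 5 = 4
Pile 2 (size 59): G(59) = 59 mod 5 = 4
Total Grundy value = XOR of all: 4 XOR 4 = 0

0


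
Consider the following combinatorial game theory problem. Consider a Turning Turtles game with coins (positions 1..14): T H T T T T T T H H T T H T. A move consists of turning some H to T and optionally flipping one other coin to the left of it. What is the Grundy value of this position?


Coins: T H T T T T T T H H T T H T
Key fact: a single head at position k behaves exactly like a Nim heap of size k (turning it to T and optionally flipping a coin at j < k corresponds to moving the heap from k to j, or to 0), and heads combine as a disjunctive sum (two heads at the same place would cancel, matching j XOR j = 0). So the Nim-value is the XOR of the 1-indexed positions of the heads.
Face-up positions (1-indexed): [2, 9, 10, 13]
XOR 0 with 2: 0 XOR 2 = 2
XOR 2 with 9: 2 XOR 9 = 11
XOR 11 with 10: 11 XOR 10 = 1
XOR 1 with 13: 1 XOR 13 = 12
Nim-value = 12

12


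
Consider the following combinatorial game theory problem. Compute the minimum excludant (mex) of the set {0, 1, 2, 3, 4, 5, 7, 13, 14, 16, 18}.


Set = {0, 1, 2, 3, 4, 5, 7, 13, 14, 16, 18}
0 is in the set.
1 is in the set.
2 is in the set.
3 is in the set.
4 is in the set.
5 is in the set.
6 is NOT in the set. This is the mex.
mex = 6

6


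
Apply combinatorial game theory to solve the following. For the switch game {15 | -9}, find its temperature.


The game is {15 | -9}, a switch {a | b} with numbers a > b.
Cooling {a | b} by t gives {a - t | b + t}, which stops being hot when a - t = b + t, i.e. at t = (a - b)/2. So the temperature of a switch is (a - b)/2.
Temperature = (Left option - Right option) / 2
= (15 - (-9)) / 2
= 24 / 2
= 12

12


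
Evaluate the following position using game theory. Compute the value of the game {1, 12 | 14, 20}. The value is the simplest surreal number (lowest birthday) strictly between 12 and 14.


Left options: {1, 12}, max = 12
Right options: {14, 20}, min = 14
All options are numbers and max(Left) < min(Right), so by the simplicity theorem the value is the simplest (earliest-born) number strictly between 12 and 14.
The only integer strictly between 12 and 14 is 13.
No non-integer in the interval can be simpler: if x is a non-integer in the interval, then floor(x) or ceil(x) also lies in the interval (the interval contains an integer), and both are proper prefixes of x's sign expansion, i.e. born earlier. So the game value is 13.
Game value = 13

13


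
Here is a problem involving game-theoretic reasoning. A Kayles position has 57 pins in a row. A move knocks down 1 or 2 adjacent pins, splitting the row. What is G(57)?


Kayles: a move removes 1 or 2 adjacent pins from a contiguous row.
Removing pins from a row of k leaves two independent rows (a, b) with a + b = k - 1 (one pin) or a + b = k - 2 (two pins); an end removal gives a = 0.
By Sprague-Grundy, G(k) = mex{ G(a) XOR G(b) } over all these splits. G(0) = 0.
G(1): splits (0,0):0^0=0 -> mex({0}) = 1
G(2): splits (0,1):0^1=1 (0,0):0^0=0 -> mex({0, 1}) = 2
G(3): splits (0,2):0^2=2 (1,1):1^1=0 (0,1):0^1=1 -> mex({0, 1, 2}) = 3
G(4): splits (0,3):0^3=3 (1,2):1^2=3 (0,2):0^2=2 (1,1):1^1=0 -> mex({0, 2, 3}) = 1
G(5): splits (0,4):0^1=1 (1,3):1^3=2 (2,2):2^2=0 (0,3):0^3=3 (1,2):1^2=3 -> mex({0, 1, 2, 3}) = 4
G(6) = mex({0, 1, 2, 4}) = 3
G(7) = mex({0, 1, 3, 4, 5}) = 2
G(8) = mex({0, 2, 3, 5, 6}) = 1
G(9) = mex({0, 1, 2, 3, 6, 7}) = 4
G(10) = mex({0, 1, 3, 4, 5, 7}) = 2
G(11) = mex({0, 1, 2, 3, 4, 5}) = 6
G(12) = mex({0, 1, 2, 3, 5, 6, 7}) = 4
G(13) = mex({0, 2, 3, 4, 6, 7}) = 1
G(14) = mex({0, 1, 4, 5, 6, 7}) = 2
G(15) = mex({0, 1, 2, 3, 4, 5, 6}) = 7
G(16) = mex({0, 2, 3, 5, 6, 7}) = 1
G(17) = mex({0, 1, 2, 3, 5, 6, 7}) = 4
G(18) = mex({0, 1, 2, 4, 5, 6}) = 3
G(19) = mex({0, 1, 3, 4, 5, 7}) = 2
G(20) = mex({0, 2, 3, 4, 5, 6, 7}) = 1
G(21) = mex({0, 1, 2, 3, 5, 6, 7}) = 4
G(22) = mex({0, 1, 2, 3, 4, 5, 7}) = 6
G(23) = mex({0, 1, 2, 3, 4, 5, 6}) = 7
G(24) = mex({0, 1, 2, 3, 5, 6, 7}) = 4
G(25) = mex({0, 2, 3, 4, 6, 7}) = 1
G(26) = mex({0, 1, 3, 4, 5, 6, 7}) = 2
G(27) = mex({0, 1, 2, 3, 4, 5, 6, 7}) = 8
G(28) = mex({0, 1, 2, 3, 4, 6, 7, 8}) = 5
G(29) = mex({0, 1, 2, 3, 5, 6, 7, 8, 9}) = 4
G(30) = mex({0, 1, 2, 3, 4, 5, 6, 9, 10}) = 7
G(31) = mex({0, 1, 3, 4, 5, 7, 10, 11}) = 2
G(32) = mex({0, 2, 3, 4, 5, 6, 7, 9, 11}) = 1
G(33) = mex({0, 1, 2, 3, 4, 5, 6, 7, 9, 12}) = 8
G(34) = mex({0, 1, 2, 3, 4, 5, 7, 8, 11, 12}) = 6
G(35) = mex({0, 1, 2, 3, 4, 5, 6, 8, 9, 10, 11}) = 7
G(36) = mex({0, 1, 2, 3, 5, 6, 7, 9, 10}) = 4
G(37) = mex({0, 2, 3, 4, 6, 7, 9, 10, 11, 12}) = 1
G(38) = mex({0, 1, 3, 4, 5, 6, 7, 9, 10, 11, 12}) = 2
G(39) = mex({0, 1, 2, 4, 5, 6, 7, 9, 10, 12, 14}) = 3
G(40) = mex({0, 2, 3, 4, 6, 7, 11, 12, 14}) = 1
G(41) = mex({0, 1, 2, 3, 5, 6, 7, 9, 10, 11, 12}) = 4
G(42) = mex({0, 1, 2, 3, 4, 5, 6, 9, 10}) = 7
G(43) = mex({0, 1, 3, 4, 5, 7, 9, 10, 12, 15}) = 2
G(44) = mex({0, 2, 3, 4, 5, 6, 7, 9, 10, 12, 15}) = 1
G(45) = mex({0, 1, 2, 3, 4, 5, 6, 7, 9, 10, 12, 14}) = 8
G(46) = mex({0, 1, 3, 4, 5, 7, 8, 11, 12, 14}) = 2
G(47) = mex({0, 1, 2, 3, 4, 5, 6, 8, 9, 10, 11, 12}) = 7
G(48) = mex({0, 1, 2, 3, 5, 6, 7, 9, 10}) = 4
G(49) = mex({0, 2, 3, 4, 6, 7, 9, 10, 11, 12, 15}) = 1
G(50) = mex({0, 1, 4, 5, 6, 7, 9, 11, 12, 14, 15}) = 2
G(51) = mex({0, 1, 2, 3, 4, 5, 6, 7, 9, 12, 14, 15}) = 8
G(52) = mex({0, 2, 3, 4, 5, 6, 7, 8, 11, 12, 15}) = 1
G(53) = mex({0, 1, 2, 3, 5, 6, 7, 8, 9, 10, 11, 12}) = 4
G(54) = mex({0, 1, 2, 3, 4, 5, 6, 9, 10}) = 7
G(55) = mex({0, 1, 3, 4, 5, 7, 9, 10, 11, 12}) = 2
G(56) = mex({0, 2, 3, 4, 5, 6, 7, 9, 10, 11, 12, 13, 14}) = 1
G(57) = mex({0, 1, 2, 3, 5, 6, 7, 9, 10, 12, 13, 14, 15}) = 4
Therefore G(57) = 4.

4


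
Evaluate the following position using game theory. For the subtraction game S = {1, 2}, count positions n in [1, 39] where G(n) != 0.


Subtraction set S = {1, 2}, so G(n) = n mod 3.
G(n) = 0 when n is a multiple of 3.
Multiples of 3 in [1, 39]: 13
N-positions (nonzero Grundy) = 39 - 13 = 26

26


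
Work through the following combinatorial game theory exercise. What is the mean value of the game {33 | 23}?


Game = {33 | 23}, a switch {a | b} with numbers a > b.
Its thermograph has left wall a - t and right wall b + t, which meet at t = (a - b)/2, where both equal (a + b)/2. So the mast (mean value) is at (a + b)/2.
Mean = (33 + (23))/2 = 56/2 = 28

28


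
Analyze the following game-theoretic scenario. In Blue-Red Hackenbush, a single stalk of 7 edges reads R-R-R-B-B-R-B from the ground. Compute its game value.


Edges (from ground): R-R-R-B-B-R-B
By Berlekamp's sign-expansion rule, a Blue-Red Hackenbush stalk has the value of the surreal number whose sign sequence is the edge sequence with B -> + and R -> -.
Sign sequence: ---++-+
Trace the sign expansion in the surreal number tree, starting from 0:
Edge 1: R (sign -) -> bounds (-inf, 0), value = -1
Edge 2: R (sign -) -> bounds (-inf, -1), value = -2
Edge 3: R (sign -) -> bounds (-inf, -2), value = -3
Edge 4: B (sign +) -> bounds (-3, -2), value = -5/2
Edge 5: B (sign +) -> bounds (-5/2, -2), value = -9/4
Edge 6: R (sign -) -> bounds (-5/2, -9/4), value = -19/8
Edge 7: B (sign +) -> bounds (-19/8, -9/4), value = -37/16
Game value = -37/16

-37/16


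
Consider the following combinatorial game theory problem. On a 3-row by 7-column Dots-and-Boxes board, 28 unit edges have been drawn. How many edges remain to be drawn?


Grid: 3 x 7 boxes, i.e. 4 rows and 8 columns of dots.
Horizontal edges: (rows + 1) * cols = 4 * 7 = 28
Vertical edges: rows * (cols + 1) = 3 * 8 = 24
Total edges: 28 + 24 = 52
Edges drawn: 28
Remaining: 52 - 28 = 24

24


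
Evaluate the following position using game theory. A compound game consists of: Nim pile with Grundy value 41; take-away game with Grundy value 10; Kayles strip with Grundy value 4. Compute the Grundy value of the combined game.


By the Sprague-Grundy theorem, the Grundy value of a sum of games is the XOR of individual Grundy values.
Nim pile: Grundy value = 41. Running XOR: 0 XOR 41 = 41
take-away game: Grundy value = 10. Running XOR: 41 XOR 10 = 35
Kayles strip: Grundy value = 4. Running XOR: 35 XOR 4 = 39
The combined Grundy value is 39.

39


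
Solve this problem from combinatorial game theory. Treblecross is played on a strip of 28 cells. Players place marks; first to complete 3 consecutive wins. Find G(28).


Treblecross: place X on empty cells; 3-in-a-row wins.
Playing within two cells of an existing X lets the opponent win at once, so sensible play treats the cells i-2..i+2 around each X as dead. The player left with no safe cell loses, so this is a normal-play take-away game on strips of safe cells.
Placing X at cell i (0-indexed) of a strip of k safe cells leaves independent strips of sizes max(0, i-2) and max(0, k-i-3). Hence G(k) = mex{ G(max(0,i-2)) XOR G(max(0,k-i-3)) : 0 <= i < k }, with G(0) = 0.
G(1): splits (0,0):0^0=0 -> mex({0}) = 1
G(2): splits (0,0):0^0=0 -> mex({0}) = 1
G(3): splits (0,0):0^0=0 -> mex({0}) = 1
G(4): splits (0,1):0^1=1 (0,0):0^0=0 -> mex({0, 1}) = 2
G(5): splits (0,2):0^1=1 (0,1):0^1=1 (0,0):0^0=0 -> mex({0, 1}) = 2
G(6) = mex({1}) = 0
G(7) = mex({0, 1, 2}) = 3
G(8) = mex({0, 1, 2}) = 3
G(9) = mex({0, 2}) = 1
G(10) = mex({0, 2, 3}) = 1
G(11) = mex({0, 3}) = 1
G(12) = mex({1, 3}) = 0
G(13) = mex({0, 1, 2, 3}) = 4
G(14) = mex({0, 1, 2}) = 3
G(15) = mex({0, 1, 2}) = 3
G(16) = mex({0, 1, 2, 4}) = 3
G(17) = mex({0, 1, 3, 4}) = 2
G(18) = mex({0, 1, 3, 4}) = 2
G(19) = mex({0, 1, 3, 5}) = 2
G(20) = mex({0, 1, 2, 3, 5}) = 4
G(21) = mex({0, 1, 2, 3, 5}) = 4
G(22) = mex({1, 2, 6}) = 0
G(23) = mex({0, 1, 2, 3, 4, 6}) = 5
G(24) = mex({0, 1, 2, 3, 4}) = 5
G(25) = mex({0, 1, 3, 4, 7}) = 2
G(26) = mex({0, 1, 3, 4, 5, 7}) = 2
G(27) = mex({0, 1, 3, 5}) = 2
G(28) = mex({0, 1, 2, 5}) = 3
Therefore G(28) = 3.

3


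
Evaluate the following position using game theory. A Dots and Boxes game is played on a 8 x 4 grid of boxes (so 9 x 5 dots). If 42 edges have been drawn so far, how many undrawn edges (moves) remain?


Grid: 8 x 4 boxes, i.e. 9 rows and 5 columns of dots.
Horizontal edges: (rows + 1) * cols = 9 * 4 = 36
Vertical edges: rows * (cols + 1) = 8 * 5 = 40
Total edges: 36 + 40 = 76
Edges drawn: 42
Remaining: 76 - 42 = 34

34


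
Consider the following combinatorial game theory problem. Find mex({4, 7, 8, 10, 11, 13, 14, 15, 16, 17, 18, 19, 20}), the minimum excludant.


Set = {4, 7, 8, 10, 11, 13, 14, 15, 16, 17, 18, 19, 20}
0 is NOT in the set. This is the mex.
mex = 0

0


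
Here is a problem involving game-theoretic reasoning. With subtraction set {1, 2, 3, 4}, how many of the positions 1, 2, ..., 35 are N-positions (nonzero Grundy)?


Subtraction set S = {1, 2, 3, 4}, so G(n) = n mod 5.
G(n) = 0 when n is a multiple of 5.
Multiples of 5 in [1, 35]: 7
N-positions (nonzero Grundy) = 35 - 7 = 28

28


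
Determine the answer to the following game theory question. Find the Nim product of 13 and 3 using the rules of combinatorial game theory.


Nim multiplication is bilinear over XOR: (u XOR v) * w = (u*w) XOR (v*w).
So we split each operand into its bit components and XOR the pairwise Nim products.
13 = 1 + 4 + 8 (as XOR of powers of 2).
3 = 1 + 2 (as XOR of powers of 2).
Using the standard Nim-product table on single bits:
  2*2 = 3,   2*4 = 8,   2*8 = 12,
  4*4 = 6,   4*8 = 11,  8*8 = 13,
and  1*x = x (identity), k*l = l*k (commutative).
Pairwise Nim products:
  1 * 1 = 1
  1 * 2 = 2
  4 * 1 = 4
  4 * 2 = 8
  8 * 1 = 8
  8 * 2 = 12
XOR them: 1 XOR 2 XOR 4 XOR 8 XOR 8 XOR 12 = 11.
Result: 13 * 3 = 11 (in Nim).

11


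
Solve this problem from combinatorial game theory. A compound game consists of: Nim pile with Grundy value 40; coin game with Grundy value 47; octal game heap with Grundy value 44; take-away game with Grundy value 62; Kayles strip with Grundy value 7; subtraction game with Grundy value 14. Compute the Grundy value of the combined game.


By the Sprague-Grundy theorem, the Grundy value of a sum of games is the XOR of individual Grundy values.
Nim pile: Grundy value = 40. Running XOR: 0 XOR 40 = 40
coin game: Grundy value = 47. Running XOR: 40 XOR 47 = 7
octal game heap: Grundy value = 44. Running XOR: 7 XOR 44 = 43
take-away game: Grundy value = 62. Running XOR: 43 XOR 62 = 21
Kayles strip: Grundy value = 7. Running XOR: 21 XOR 7 = 18
subtraction game: Grundy value = 14. Running XOR: 18 XOR 14 = 28
The combined Grundy value is 28.

28


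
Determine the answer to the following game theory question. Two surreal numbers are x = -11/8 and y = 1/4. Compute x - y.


x = -11/8, y = 1/4
Converting to common denominator: 8
x = -11/8, y = 2/8
x - y = -11/8 - 1/4 = -13/8

-13/8


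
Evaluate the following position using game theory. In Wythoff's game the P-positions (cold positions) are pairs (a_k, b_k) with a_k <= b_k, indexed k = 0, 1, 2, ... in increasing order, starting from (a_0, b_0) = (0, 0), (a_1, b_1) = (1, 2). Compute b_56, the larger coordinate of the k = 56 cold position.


By Wythoff's theorem, a_k = floor(k * phi) and b_k = floor(k * phi^2) = a_k + k, where phi = (1 + sqrt(5))/2 is the golden ratio.
phi = (1 + sqrt(5))/2 = 1.618034
phi^2 = phi + 1 = 2.618034
k = 56
k * phi^2 = 56 * 2.618034 = 146.609903
b_56 = floor(k * phi^2) = 146 (check: a_56 + k = 90 + 56 = 146)

146


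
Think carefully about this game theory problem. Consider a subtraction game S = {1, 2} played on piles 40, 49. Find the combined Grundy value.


Subtraction set: {1, 2}
For this subtraction set, G(n) = n mod 3 (period = max + 1 = 3).
Pile 1 (size 40): G(40) = 40 mod 3 = 1
Pile 2 (size 49): G(49) = 49 mod 3 = 1
Total Grundy value = XOR of all: 1 XOR 1 = 0

0


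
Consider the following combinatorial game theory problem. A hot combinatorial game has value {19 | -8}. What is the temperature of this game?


The game is {19 | -8}, a switch {a | b} with numbers a > b.
Cooling {a | b} by t gives {a - t | b + t}, which stops being hot when a - t = b + t, i.e. at t = (a - b)/2. So the temperature of a switch is (a - b)/2.
Temperature = (Left option - Right option) / 2
= (19 - (-8)) / 2
= 27 / 2
= 27/2

27/2


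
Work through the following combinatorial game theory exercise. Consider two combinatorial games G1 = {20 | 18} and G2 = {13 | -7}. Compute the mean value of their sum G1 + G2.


G1 = {20 | 18}, G2 = {13 | -7}
Each is a switch {a | b} with numbers a > b; its mean value is (a + b)/2, and mean value is additive over game sums: m(G1 + G2) = m(G1) + m(G2).
Mean of G1 = (20 + (18))/2 = 38/2 = 19
Mean of G2 = (13 + (-7))/2 = 6/2 = 3
Mean of G1 + G2 = 19 + 3 = 22

22


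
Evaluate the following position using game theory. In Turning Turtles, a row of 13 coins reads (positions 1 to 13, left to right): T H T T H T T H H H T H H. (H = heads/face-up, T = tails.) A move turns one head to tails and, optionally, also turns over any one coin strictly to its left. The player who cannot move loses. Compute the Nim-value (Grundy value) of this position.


Coins: T H T T H T T H H H T H H
Key fact: a single head at position k behaves exactly like a Nim heap of size k (turning it to T and optionally flipping a coin at j < k corresponds to moving the heap from k to j, or to 0), and heads combine as a disjunctive sum (two heads at the same place would cancel, matching j XOR j = 0). So the Nim-value is the XOR of the 1-indexed positions of the heads.
Face-up positions (1-indexed): [2, 5, 8, 9, 10, 12, 13]
XOR 0 with 2: 0 XOR 2 = 2
XOR 2 with 5: 2 XOR 5 = 7
XOR 7 with 8: 7 XOR 8 = 15
XOR 15 with 9: 15 XOR 9 = 6
XOR 6 with 10: 6 XOR 10 = 12
XOR 12 with 12: 12 XOR 12 = 0
XOR 0 with 13: 0 XOR 13 = 13
Nim-value = 13

13


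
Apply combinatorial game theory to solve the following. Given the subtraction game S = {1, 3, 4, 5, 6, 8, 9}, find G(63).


The subtraction set is S = {1, 3, 4, 5, 6, 8, 9}.
G(k) = mex{ G(k - s) : s in S, s <= k }. We compute iteratively: G(0) = 0.
G(1) = mex({0}) = 1
G(2) = mex({1}) = 0
G(3) = mex({0}) = 1
G(4) = mex({0, 1}) = 2
G(5) = mex({0, 1, 2}) = 3
G(6) = mex({0, 1, 3}) = 2
G(7) = mex({0, 1, 2}) = 3
G(8) = mex({0, 1, 2, 3}) = 4
G(9) = mex({0, 1, 2, 3, 4}) = 5
G(10) = mex({0, 1, 2, 3, 5}) = 4
G(11) = mex({0, 1, 2, 3, 4}) = 5
G(12) = mex({1, 2, 3, 4, 5}) = 0
G(13) = mex({0, 2, 3, 4, 5}) = 1
G(14) = mex({1, 2, 3, 4, 5}) = 0
G(15) = mex({0, 2, 3, 4, 5}) = 1
G(16) = mex({0, 1, 3, 4, 5}) = 2
G(17) = mex({0, 1, 2, 4, 5}) = 3
G(18) = mex({0, 1, 3, 4, 5}) = 2
G(19) = mex({0, 1, 2, 4, 5}) = 3
G(20) = mex({0, 1, 2, 3, 5}) = 4
Observe that G(12)..G(20) = 0, 1, 0, 1, 2, 3, 2, 3, 4 repeats G(0)..G(8) = 0, 1, 0, 1, 2, 3, 2, 3, 4.
For k >= max(S) = 9, G(k) is determined by the previous 9 values G(k-9)..G(k-1); a window of 9 consecutive values has recurred shifted by 12, so by induction G(k + 12) = G(k) for all k >= 0: the sequence is periodic from the start with period 12.
One period: G(0..11) = 0, 1, 0, 1, 2, 3, 2, 3, 4, 5, 4, 5.
63 mod 12 = 3, so G(63) = G(3) = 1.

1


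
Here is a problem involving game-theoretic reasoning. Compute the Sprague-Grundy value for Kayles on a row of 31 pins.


Kayles: a move removes 1 or 2 adjacent pins from a contiguous row.
Removing pins from a row of k leaves two independent rows (a, b) with a + b = k - 1 (one pin) or a + b = k - 2 (two pins); an end removal gives a = 0.
By Sprague-Grundy, G(k) = mex{ G(a) XOR G(b) } over all these splits. G(0) = 0.
G(1): splits (0,0):0^0=0 -> mex({0}) = 1
G(2): splits (0,1):0^1=1 (0,0):0^0=0 -> mex({0, 1}) = 2
G(3): splits (0,2):0^2=2 (1,1):1^1=0 (0,1):0^1=1 -> mex({0, 1, 2}) = 3
G(4): splits (0,3):0^3=3 (1,2):1^2=3 (0,2):0^2=2 (1,1):1^1=0 -> mex({0, 2, 3}) = 1
G(5): splits (0,4):0^1=1 (1,3):1^3=2 (2,2):2^2=0 (0,3):0^3=3 (1,2):1^2=3 -> mex({0, 1, 2, 3}) = 4
G(6) = mex({0, 1, 2, 4}) = 3
G(7) = mex({0, 1, 3, 4, 5}) = 2
G(8) = mex({0, 2, 3, 5, 6}) = 1
G(9) = mex({0, 1, 2, 3, 6, 7}) = 4
G(10) = mex({0, 1, 3, 4, 5, 7}) = 2
G(11) = mex({0, 1, 2, 3, 4, 5}) = 6
G(12) = mex({0, 1, 2, 3, 5, 6, 7}) = 4
G(13) = mex({0, 2, 3, 4, 6, 7}) = 1
G(14) = mex({0, 1, 4, 5, 6, 7}) = 2
G(15) = mex({0, 1, 2, 3, 4, 5, 6}) = 7
G(16) = mex({0, 2, 3, 5, 6, 7}) = 1
G(17) = mex({0, 1, 2, 3, 5, 6, 7}) = 4
G(18) = mex({0, 1, 2, 4, 5, 6}) = 3
G(19) = mex({0, 1, 3, 4, 5, 7}) = 2
G(20) = mex({0, 2, 3, 4, 5, 6, 7}) = 1
G(21) = mex({0, 1, 2, 3, 5, 6, 7}) = 4
G(22) = mex({0, 1, 2, 3, 4, 5, 7}) = 6
G(23) = mex({0, 1, 2, 3, 4, 5, 6}) = 7
G(24) = mex({0, 1, 2, 3, 5, 6, 7}) = 4
G(25) = mex({0, 2, 3, 4, 6, 7}) = 1
G(26) = mex({0, 1, 3, 4, 5, 6, 7}) = 2
G(27) = mex({0, 1, 2, 3, 4, 5, 6, 7}) = 8
G(28) = mex({0, 1, 2, 3, 4, 6, 7, 8}) = 5
G(29) = mex({0, 1, 2, 3, 5, 6, 7, 8, 9}) = 4
G(30) = mex({0, 1, 2, 3, 4, 5, 6, 9, 10}) = 7
G(31) = mex({0, 1, 3, 4, 5, 7, 10, 11}) = 2
Therefore G(31) = 2.

2


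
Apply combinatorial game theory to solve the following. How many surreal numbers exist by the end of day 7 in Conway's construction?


Day 0: {|} = 0 is born. Count = 1.
Day n: the number of surreal numbers born by day n is 2^(n+1) - 1.
By day 0: 2^1 - 1 = 1
By day 1: 2^2 - 1 = 3
By day 2: 2^3 - 1 = 7
By day 3: 2^4 - 1 = 15
By day 4: 2^5 - 1 = 31
By day 5: 2^6 - 1 = 63
By day 6: 2^7 - 1 = 127
By day 7: 2^8 - 1 = 255
By day 7: 255 surreal numbers.

255


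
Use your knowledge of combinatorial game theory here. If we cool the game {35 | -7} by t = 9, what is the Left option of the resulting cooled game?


Original game: {35 | -7} (a switch {a | b} with a > b).
Cooling by t (for t below the temperature (a - b)/2 = 21) taxes each move by t: {a | b} cooled by t is {a - t | b + t}.
Cooling amount: t = 9
Cooled Left option: 35 - 9 = 26
Cooled Right option: -7 + 9 = 2
Cooled game: {26 | 2}
Left option = 26

26


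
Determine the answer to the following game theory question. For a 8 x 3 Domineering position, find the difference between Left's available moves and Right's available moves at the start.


Board is 8 x 3 (rows x cols).
Left (vertical) placements: (rows-1) * cols = 7 * 3 = 21
Right (horizontal) placements: rows * (cols-1) = 8 * 2 = 16
Advantage = Left - Right = 21 - 16 = 5

5


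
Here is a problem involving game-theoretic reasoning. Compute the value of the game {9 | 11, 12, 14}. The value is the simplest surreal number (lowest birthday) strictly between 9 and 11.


Left options: {9}, max = 9
Right options: {11, 12, 14}, min = 11
All options are numbers and max(Left) < min(Right), so by the simplicity theorem the value is the simplest (earliest-born) number strictly between 9 and 11.
The only integer strictly between 9 and 11 is 10.
No non-integer in the interval can be simpler: if x is a non-integer in the interval, then floor(x) or ceil(x) also lies in the interval (the interval contains an integer), and both are proper prefixes of x's sign expansion, i.e. born earlier. So the game value is 10.
Game value = 10

10


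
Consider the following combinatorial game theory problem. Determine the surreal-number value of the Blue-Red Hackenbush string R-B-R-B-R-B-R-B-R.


Edges (from ground): R-B-R-B-R-B-R-B-R
By Berlekamp's sign-expansion rule, a Blue-Red Hackenbush stalk has the value of the surreal number whose sign sequence is the edge sequence with B -> + and R -> -.
Sign sequence: -+-+-+-+-
Trace the sign expansion in the surreal number tree, starting from 0:
Edge 1: R (sign -) -> bounds (-inf, 0), value = -1
Edge 2: B (sign +) -> bounds (-1, 0), value = -1/2
Edge 3: R (sign -) -> bounds (-1, -1/2), value = -3/4
Edge 4: B (sign +) -> bounds (-3/4, -1/2), value = -5/8
Edge 5: R (sign -) -> bounds (-3/4, -5/8), value = -11/16
Edge 6: B (sign +) -> bounds (-11/16, -5/8), value = -21/32
Edge 7: R (sign -) -> bounds (-11/16, -21/32), value = -43/64
Edge 8: B (sign +) -> bounds (-43/64, -21/32), value = -85/128
Edge 9: R (sign -) -> bounds (-43/64, -85/128), value = -171/256
Game value = -171/256

-171/256


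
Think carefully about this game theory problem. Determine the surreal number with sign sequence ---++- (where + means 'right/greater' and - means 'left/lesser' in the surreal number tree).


Sign expansion: ---++-
Rule: track bounds (lo, hi), initially (-inf, +inf). On '+', the current value becomes lo and we move to the simplest number in (value, hi): value + 1 if hi = +inf, otherwise the midpoint (value + hi)/2. On '-', the current value becomes hi and we move to value - 1 if lo = -inf, otherwise the midpoint (lo + value)/2.
Start at 0.
Step 1: sign = -, move left. Bounds: (-inf, 0). Value = -1
Step 2: sign = -, move left. Bounds: (-inf, -1). Value = -2
Step 3: sign = -, move left. Bounds: (-inf, -2). Value = -3
Step 4: sign = +, move right. Bounds: (-3, -2). Value = -5/2
Step 5: sign = +, move right. Bounds: (-5/2, -2). Value = -9/4
Step 6: sign = -, move left. Bounds: (-5/2, -9/4). Value = -19/8
The surreal number with sign expansion ---++- is -19/8.

-19/8


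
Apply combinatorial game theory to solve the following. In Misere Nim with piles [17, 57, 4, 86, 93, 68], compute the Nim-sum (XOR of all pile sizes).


We need the XOR (exclusive or) of all pile sizes.
After XOR-ing pile 1 (size 17): 0 XOR 17 = 17
After XOR-ing pile 2 (size 57): 17 XOR 57 = 40
After XOR-ing pile 3 (size 4): 40 XOR 4 = 44
After XOR-ing pile 4 (size 86): 44 XOR 86 = 122
After XOR-ing pile 5 (size 93): 122 XOR 93 = 39
After XOR-ing pile 6 (size 68): 39 XOR 68 = 99
The Nim-value of this position is 99.

99


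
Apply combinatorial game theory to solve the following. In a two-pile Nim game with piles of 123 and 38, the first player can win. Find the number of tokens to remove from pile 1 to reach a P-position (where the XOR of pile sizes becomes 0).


Piles: 123 and 38
Current XOR: 123 XOR 38 = 93 (non-zero, so this is an N-position).
To make the XOR zero, we need to find a move that balances the piles.
For pile 1 (size 123): target = 123 XOR 93 = 38
We reduce pile 1 from 123 to 38.
Tokens removed: 123 - 38 = 85
Verification: 38 XOR 38 = 0

85


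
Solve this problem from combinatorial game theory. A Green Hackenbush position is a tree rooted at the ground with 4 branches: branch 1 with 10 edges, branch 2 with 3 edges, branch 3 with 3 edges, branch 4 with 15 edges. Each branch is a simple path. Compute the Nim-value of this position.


The tree has 4 branches from the ground vertex.
In Green Hackenbush, the Nim-value of a simple path of length k is k.
Branch 1: length 10, Nim-value = 10
Branch 2: length 3, Nim-value = 3
Branch 3: length 3, Nim-value = 3
Branch 4: length 15, Nim-value = 15
Total Nim-value = XOR of all branch values:
0 XOR 10 = 10
10 XOR 3 = 9
9 XOR 3 = 10
10 XOR 15 = 5
Nim-value of the tree = 5

5


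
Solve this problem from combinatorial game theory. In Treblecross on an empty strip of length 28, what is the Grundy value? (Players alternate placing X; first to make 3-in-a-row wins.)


Treblecross: place X on empty cells; 3-in-a-row wins.
Playing within two cells of an existing X lets the opponent win at once, so sensible play treats the cells i-2..i+2 around each X as dead. The player left with no safe cell loses, so this is a normal-play take-away game on strips of safe cells.
Placing X at cell i (0-indexed) of a strip of k safe cells leaves independent strips of sizes max(0, i-2) and max(0, k-i-3). Hence G(k) = mex{ G(max(0,i-2)) XOR G(max(0,k-i-3)) : 0 <= i < k }, with G(0) = 0.
G(1): splits (0,0):0^0=0 -> mex({0}) = 1
G(2): splits (0,0):0^0=0 -> mex({0}) = 1
G(3): splits (0,0):0^0=0 -> mex({0}) = 1
G(4): splits (0,1):0^1=1 (0,0):0^0=0 -> mex({0, 1}) = 2
G(5): splits (0,2):0^1=1 (0,1):0^1=1 (0,0):0^0=0 -> mex({0, 1}) = 2
G(6) = mex({1}) = 0
G(7) = mex({0, 1, 2}) = 3
G(8) = mex({0, 1, 2}) = 3
G(9) = mex({0, 2}) = 1
G(10) = mex({0, 2, 3}) = 1
G(11) = mex({0, 3}) = 1
G(12) = mex({1, 3}) = 0
G(13) = mex({0, 1, 2, 3}) = 4
G(14) = mex({0, 1, 2}) = 3
G(15) = mex({0, 1, 2}) = 3
G(16) = mex({0, 1, 2, 4}) = 3
G(17) = mex({0, 1, 3, 4}) = 2
G(18) = mex({0, 1, 3, 4}) = 2
G(19) = mex({0, 1, 3, 5}) = 2
G(20) = mex({0, 1, 2, 3, 5}) = 4
G(21) = mex({0, 1, 2, 3, 5}) = 4
G(22) = mex({1, 2, 6}) = 0
G(23) = mex({0, 1, 2, 3, 4, 6}) = 5
G(24) = mex({0, 1, 2, 3, 4}) = 5
G(25) = mex({0, 1, 3, 4, 7}) = 2
G(26) = mex({0, 1, 3, 4, 5, 7}) = 2
G(27) = mex({0, 1, 3, 5}) = 2
G(28) = mex({0, 1, 2, 5}) = 3
Therefore G(28) = 3.

3


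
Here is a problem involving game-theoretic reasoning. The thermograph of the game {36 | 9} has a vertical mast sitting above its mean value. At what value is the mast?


Game = {36 | 9}, a switch {a | b} with numbers a > b.
Its thermograph has left wall a - t and right wall b + t, which meet at t = (a - b)/2, where both equal (a + b)/2. So the mast (mean value) is at (a + b)/2.
Mean = (36 + (9))/2 = 45/2 = 45/2

45/2


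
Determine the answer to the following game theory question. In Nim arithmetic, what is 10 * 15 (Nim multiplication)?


Nim multiplication is bilinear over XOR: (u XOR v) * w = (u*w) XOR (v*w).
So we split each operand into its bit components and XOR the pairwise Nim products.
10 = 2 + 8 (as XOR of powers of 2).
15 = 1 + 2 + 4 + 8 (as XOR of powers of 2).
Using the standard Nim-product table on single bits:
  2*2 = 3,   2*4 = 8,   2*8 = 12,
  4*4 = 6,   4*8 = 11,  8*8 = 13,
and  1*x = x (identity), k*l = l*k (commutative).
Pairwise Nim products:
  2 * 1 = 2
  2 * 2 = 3
  2 * 4 = 8
  2 * 8 = 12
  8 * 1 = 8
  8 * 2 = 12
  8 * 4 = 11
  8 * 8 = 13
XOR them: 2 XOR 3 XOR 8 XOR 12 XOR 8 XOR 12 XOR 11 XOR 13 = 7.
Result: 10 * 15 = 7 (in Nim).

7


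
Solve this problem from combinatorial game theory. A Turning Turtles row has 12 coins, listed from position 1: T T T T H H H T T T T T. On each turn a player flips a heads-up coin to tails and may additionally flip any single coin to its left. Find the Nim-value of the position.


Coins: T T T T H H H T T T T T
Key fact: a single head at position k behaves exactly like a Nim heap of size k (turning it to T and optionally flipping a coin at j < k corresponds to moving the heap from k to j, or to 0), and heads combine as a disjunctive sum (two heads at the same place would cancel, matching j XOR j = 0). So the Nim-value is the XOR of the 1-indexed positions of the heads.
Face-up positions (1-indexed): [5, 6, 7]
XOR 0 with 5: 0 XOR 5 = 5
XOR 5 with 6: 5 XOR 6 = 3
XOR 3 with 7: 3 XOR 7 = 4
Nim-value = 4

4


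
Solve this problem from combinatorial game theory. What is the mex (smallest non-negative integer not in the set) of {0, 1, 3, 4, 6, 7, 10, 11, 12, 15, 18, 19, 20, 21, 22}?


Set = {0, 1, 3, 4, 6, 7, 10, 11, 12, 15, 18, 19, 20, 21, 22}
0 is in the set.
1 is in the set.
2 is NOT in the set. This is the mex.
mex = 2

2


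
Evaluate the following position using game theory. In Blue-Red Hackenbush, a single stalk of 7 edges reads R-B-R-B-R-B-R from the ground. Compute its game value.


Edges (from ground): R-B-R-B-R-B-R
By Berlekamp's sign-expansion rule, a Blue-Red Hackenbush stalk has the value of the surreal number whose sign sequence is the edge sequence with B -> + and R -> -.
Sign sequence: -+-+-+-
Trace the sign expansion in the surreal number tree, starting from 0:
Edge 1: R (sign -) -> bounds (-inf, 0), value = -1
Edge 2: B (sign +) -> bounds (-1, 0), value = -1/2
Edge 3: R (sign -) -> bounds (-1, -1/2), value = -3/4
Edge 4: B (sign +) -> bounds (-3/4, -1/2), value = -5/8
Edge 5: R (sign -) -> bounds (-3/4, -5/8), value = -11/16
Edge 6: B (sign +) -> bounds (-11/16, -5/8), value = -21/32
Edge 7: R (sign -) -> bounds (-11/16, -21/32), value = -43/64
Game value = -43/64

-43/64


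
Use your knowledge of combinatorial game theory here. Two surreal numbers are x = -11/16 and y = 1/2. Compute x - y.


x = -11/16, y = 1/2
Converting to common denominator: 16
x = -11/16, y = 8/16
x - y = -11/16 - 1/2 = -19/16

-19/16


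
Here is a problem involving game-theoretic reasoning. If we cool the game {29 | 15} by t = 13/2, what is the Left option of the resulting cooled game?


Original game: {29 | 15} (a switch {a | b} with a > b).
Cooling by t (for t below the temperature (a - b)/2 = 7) taxes each move by t: {a | b} cooled by t is {a - t | b + t}.
Cooling amount: t = 13/2
Cooled Left option: 29 - 13/2 = 45/2
Cooled Right option: 15 + 13/2 = 43/2
Cooled game: {45/2 | 43/2}
Left option = 45/2

45/2


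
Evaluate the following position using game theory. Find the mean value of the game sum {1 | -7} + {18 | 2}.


G1 = {1 | -7}, G2 = {18 | 2}
Each is a switch {a | b} with numbers a > b; its mean value is (a + b)/2, and mean value is additive over game sums: m(G1 + G2) = m(G1) + m(G2).
Mean of G1 = (1 + (-7))/2 = -6/2 = -3
Mean of G2 = (18 + (2))/2 = 20/2 = 10
Mean of G1 + G2 = -3 + 10 = 7

7


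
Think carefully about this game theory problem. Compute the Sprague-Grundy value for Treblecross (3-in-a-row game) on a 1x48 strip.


Treblecross: place X on empty cells; 3-in-a-row wins.
Playing within two cells of an existing X lets the opponent win at once, so sensible play treats the cells i-2..i+2 around each X as dead. The player left with no safe cell loses, so this is a normal-play take-away game on strips of safe cells.
Placing X at cell i (0-indexed) of a strip of k safe cells leaves independent strips of sizes max(0, i-2) and max(0, k-i-3). Hence G(k) = mex{ G(max(0,i-2)) XOR G(max(0,k-i-3)) : 0 <= i < k }, with G(0) = 0.
G(1): splits (0,0):0^0=0 -> mex({0}) = 1
G(2): splits (0,0):0^0=0 -> mex({0}) = 1
G(3): splits (0,0):0^0=0 -> mex({0}) = 1
G(4): splits (0,1):0^1=1 (0,0):0^0=0 -> mex({0, 1}) = 2
G(5): splits (0,2):0^1=1 (0,1):0^1=1 (0,0):0^0=0 -> mex({0, 1}) = 2
G(6) = mex({1}) = 0
G(7) = mex({0, 1, 2}) = 3
G(8) = mex({0, 1, 2}) = 3
G(9) = mex({0, 2}) = 1
G(10) = mex({0, 2, 3}) = 1
G(11) = mex({0, 3}) = 1
G(12) = mex({1, 3}) = 0
G(13) = mex({0, 1, 2, 3}) = 4
G(14) = mex({0, 1, 2}) = 3
G(15) = mex({0, 1, 2}) = 3
G(16) = mex({0, 1, 2, 4}) = 3
G(17) = mex({0, 1, 3, 4}) = 2
G(18) = mex({0, 1, 3, 4}) = 2
G(19) = mex({0, 1, 3, 5}) = 2
G(20) = mex({0, 1, 2, 3, 5}) = 4
G(21) = mex({0, 1, 2, 3, 5}) = 4
G(22) = mex({1, 2, 6}) = 0
G(23) = mex({0, 1, 2, 3, 4, 6}) = 5
G(24) = mex({0, 1, 2, 3, 4}) = 5
G(25) = mex({0, 1, 3, 4, 7}) = 2
G(26) = mex({0, 1, 3, 4, 5, 7}) = 2
G(27) = mex({0, 1, 3, 5}) = 2
G(28) = mex({0, 1, 2, 5}) = 3
G(29) = mex({0, 1, 2, 4, 5, 6}) = 3
G(30) = mex({1, 2, 4, 6}) = 0
G(31) = mex({0, 1, 2, 3, 4, 6}) = 5
G(32) = mex({1, 2, 3, 4, 7}) = 0
G(33) = mex({0, 3, 7}) = 1
G(34) = mex({0, 2, 3, 5, 7}) = 1
G(35) = mex({0, 2, 3, 5, 6}) = 1
G(36) = mex({0, 1, 2, 5, 6}) = 3
G(37) = mex({0, 1, 2, 4, 5, 6}) = 3
G(38) = mex({0, 1, 2, 4}) = 3
G(39) = mex({0, 1, 2, 3, 4, 7}) = 5
G(40) = mex({0, 1, 2, 3, 4, 5, 7}) = 6
G(41) = mex({0, 1, 2, 3, 5, 7}) = 4
G(42) = mex({0, 1, 2, 3, 5, 6, 7}) = 4
G(43) = mex({0, 2, 3, 5, 6}) = 1
G(44) = mex({1, 2, 3, 4, 5, 6}) = 0
G(45) = mex({0, 1, 2, 3, 4, 6, 7}) = 5
G(46) = mex({0, 1, 2, 3, 4, 7}) = 5
G(47) = mex({0, 1, 2, 3, 4, 5, 7}) = 6
G(48) = mex({0, 1, 2, 3, 4, 5, 7}) = 6
Therefore G(48) = 6.

6


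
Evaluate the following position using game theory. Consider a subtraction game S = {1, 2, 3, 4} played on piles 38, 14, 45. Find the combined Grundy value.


Subtraction set: {1, 2, 3, 4}
For this subtraction set, G(n) = n mod 5 (period = max + 1 = 5).
Pile 1 (size 38): G(38) = 38 mod 5 = 3
Pile 2 (size 14): G(14) = 14 mod 5 = 4
Pile 3 (size 45): G(45) = 45 mod 5 = 0
Total Grundy value = XOR of all: 3 XOR 4 XOR 0 = 7

7


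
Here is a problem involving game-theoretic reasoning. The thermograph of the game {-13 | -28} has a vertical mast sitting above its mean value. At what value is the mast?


Game = {-13 | -28}, a switch {a | b} with numbers a > b.
Its thermograph has left wall a - t and right wall b + t, which meet at t = (a - b)/2, where both equal (a + b)/2. So the mast (mean value) is at (a + b)/2.
Mean = (-13 + (-28))/2 = -41/2 = -41/2

-41/2


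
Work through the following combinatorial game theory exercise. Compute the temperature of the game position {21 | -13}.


The game is {21 | -13}, a switch {a | b} with numbers a > b.
Cooling {a | b} by t gives {a - t | b + t}, which stops being hot when a - t = b + t, i.e. at t = (a - b)/2. So the temperature of a switch is (a - b)/2.
Temperature = (Left option - Right option) / 2
= (21 - (-13)) / 2
= 34 / 2
= 17

17


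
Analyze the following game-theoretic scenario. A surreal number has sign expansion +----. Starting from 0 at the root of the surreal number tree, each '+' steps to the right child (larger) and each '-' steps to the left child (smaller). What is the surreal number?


Sign expansion: +----
Rule: track bounds (lo, hi), initially (-inf, +inf). On '+', the current value becomes lo and we move to the simplest number in (value, hi): value + 1 if hi = +inf, otherwise the midpoint (value + hi)/2. On '-', the current value becomes hi and we move to value - 1 if lo = -inf, otherwise the midpoint (lo + value)/2.
Start at 0.
Step 1: sign = +, move right. Bounds: (0, +inf). Value = 1
Step 2: sign = -, move left. Bounds: (0, 1). Value = 1/2
Step 3: sign = -, move left. Bounds: (0, 1/2). Value = 1/4
Step 4: sign = -, move left. Bounds: (0, 1/4). Value = 1/8
Step 5: sign = -, move left. Bounds: (0, 1/8). Value = 1/16
The surreal number with sign expansion +---- is 1/16.

1/16


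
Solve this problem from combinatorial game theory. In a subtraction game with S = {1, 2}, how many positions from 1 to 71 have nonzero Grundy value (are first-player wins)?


Subtraction set S = {1, 2}, so G(n) = n mod 3.
G(n) = 0 when n is a multiple of 3.
Multiples of 3 in [1, 71]: 23
N-positions (nonzero Grundy) = 71 - 23 = 48

48


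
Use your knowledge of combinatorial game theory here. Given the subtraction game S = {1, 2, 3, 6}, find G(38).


The subtraction set is S = {1, 2, 3, 6}.
G(k) = mex{ G(k - s) : s in S, s <= k }. We compute iteratively: G(0) = 0.
G(1) = mex({0}) = 1
G(2) = mex({0, 1}) = 2
G(3) = mex({0, 1, 2}) = 3
G(4) = mex({1, 2, 3}) = 0
G(5) = mex({0, 2, 3}) = 1
G(6) = mex({0, 1, 3}) = 2
G(7) = mex({0, 1, 2}) = 3
G(8) = mex({1, 2, 3}) = 0
G(9) = mex({0, 2, 3}) = 1
Observe that G(4)..G(9) = 0, 1, 2, 3, 0, 1 repeats G(0)..G(5) = 0, 1, 2, 3, 0, 1.
For k >= max(S) = 6, G(k) is determined by the previous 6 values G(k-6)..G(k-1); a window of 6 consecutive values has recurred shifted by 4, so by induction G(k + 4) = G(k) for all k >= 0: the sequence is periodic from the start with period 4.
One period: G(0..3) = 0, 1, 2, 3.
38 mod 4 = 2, so G(38) = G(2) = 2.

2


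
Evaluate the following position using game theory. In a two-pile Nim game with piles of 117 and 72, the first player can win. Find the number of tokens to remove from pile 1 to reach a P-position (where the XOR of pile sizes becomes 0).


Piles: 117 and 72
Current XOR: 117 XOR 72 = 61 (non-zero, so this is an N-position).
To make the XOR zero, we need to find a move that balances the piles.
For pile 1 (size 117): target = 117 XOR 61 = 72
We reduce pile 1 from 117 to 72.
Tokens removed: 117 - 72 = 45
Verification: 72 XOR 72 = 0

45


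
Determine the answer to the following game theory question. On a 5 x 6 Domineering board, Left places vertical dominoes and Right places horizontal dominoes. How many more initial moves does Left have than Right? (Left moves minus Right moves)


Board is 5 x 6 (rows x cols).
Left (vertical) placements: (rows-1) * cols = 4 * 6 = 24
Right (horizontal) placements: rows * (cols-1) = 5 * 5 = 25
Advantage = Left - Right = 24 - 25 = -1

-1


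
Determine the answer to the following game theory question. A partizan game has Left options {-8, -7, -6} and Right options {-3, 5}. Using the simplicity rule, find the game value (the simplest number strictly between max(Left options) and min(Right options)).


Left options: {-8, -7, -6}, max = -6
Right options: {-3, 5}, min = -3
All options are numbers and max(Left) < min(Right), so by the simplicity theorem the value is the simplest (earliest-born) number strictly between -6 and -3.
Integers -5 through -4 all lie strictly between -6 and -3.
Among integers, the simplest (lowest birthday = smallest |n|; 0 is born on day 0, +-n on day n) is -4.
No non-integer in the interval can be simpler: if x is a non-integer in the interval, then floor(x) or ceil(x) also lies in the interval (the interval contains an integer), and both are proper prefixes of x's sign expansion, i.e. born earlier. So the game value is -4.
Game value = -4

-4
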